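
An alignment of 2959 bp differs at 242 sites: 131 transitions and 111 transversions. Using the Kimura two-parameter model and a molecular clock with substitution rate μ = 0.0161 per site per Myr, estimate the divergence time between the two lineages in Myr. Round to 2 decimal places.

2.70

P = 131/2959 ≈ 0.044272 and Q = 111/2959 ≈ 0.037513.
Under the Kimura two-parameter model, d = −½ ln(1 − 2P − Q) − ¼ ln(1 − 2Q).
1 − 2P − Q = 0.873943, giving −½ ln(0.873943) = 0.067370.
1 − 2Q = 0.924974, giving −¼ ln(0.924974) = 0.019497.
d = 0.067370 + 0.019497 = 0.086867.
Under a molecular clock d = 2μt, so t = d/(2μ) = 0.086867 / (2 × 0.0161) = 2.70 Myr.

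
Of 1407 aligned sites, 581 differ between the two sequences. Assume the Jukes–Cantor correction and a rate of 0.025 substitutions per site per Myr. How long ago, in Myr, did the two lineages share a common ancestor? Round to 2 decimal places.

p = 581/1407 ≈ 0.412935.
d = −(3/4) ln(1 − 4p/3) = −0.75 ln(1 − 0.55058) = −0.75 ln(0.44942)
  = −0.75 × (-0.799797) = 0.599848 substitutions/site.
Under a molecular clock d = 2μt, so t = d/(2μ) = 0.599848 / (2 × 0.025) = 12.00 Myr.

12.00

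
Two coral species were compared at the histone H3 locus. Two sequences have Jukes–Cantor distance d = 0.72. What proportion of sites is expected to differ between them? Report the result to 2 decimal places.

0.46

p = (3/4)(1 − e^(−4d/3)) = 0.75 × (1 − e^(-0.96)) = 0.75 × (1 − 0.382893) = 0.462830.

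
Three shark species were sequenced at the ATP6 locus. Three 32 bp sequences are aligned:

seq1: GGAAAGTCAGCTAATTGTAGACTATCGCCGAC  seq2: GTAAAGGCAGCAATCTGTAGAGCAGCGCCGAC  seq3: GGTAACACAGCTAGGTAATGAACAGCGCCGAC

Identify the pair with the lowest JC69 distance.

seq1 and seq2

seq1–seq2: 8/32 differ, p = 0.250, d = 0.304.
seq1–seq3: 11/32 differ, p = 0.344, d = 0.460.
seq2–seq3: 11/32 differ, p = 0.344, d = 0.460.
The smallest distance is between seq1 and seq2.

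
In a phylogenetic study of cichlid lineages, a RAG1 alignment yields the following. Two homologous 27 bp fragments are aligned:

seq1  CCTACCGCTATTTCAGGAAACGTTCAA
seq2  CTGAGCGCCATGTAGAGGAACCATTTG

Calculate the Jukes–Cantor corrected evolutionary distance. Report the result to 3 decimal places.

0.882

The sequences differ at 14 of 27 sites, so p = 14/27 ≈ 0.518519.
d = −(3/4) ln(1 − 4p/3) = −0.75 ln(1 − 0.691359) = −0.75 ln(0.308641)
  = −0.75 × (-1.175576) = 0.881682 substitutions/site.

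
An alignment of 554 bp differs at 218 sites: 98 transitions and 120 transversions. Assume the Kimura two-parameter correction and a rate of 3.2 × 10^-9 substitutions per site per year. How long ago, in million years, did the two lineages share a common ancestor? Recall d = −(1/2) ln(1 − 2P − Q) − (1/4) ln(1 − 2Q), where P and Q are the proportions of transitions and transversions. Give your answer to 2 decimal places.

88.19

P = 98/554 ≈ 0.176895 and Q = 120/554 ≈ 0.216606.
Under the Kimura two-parameter model, d = −½ ln(1 − 2P − Q) − ¼ ln(1 − 2Q).
1 − 2P − Q = 0.429604, giving −½ ln(0.429604) = 0.422446.
1 − 2Q = 0.566788, giving −¼ ln(0.566788) = 0.141942.
d = 0.422446 + 0.141942 = 0.564388.
Under a molecular clock d = 2μt, so t = d/(2μ) = 0.564388 / (2 × 3.2 × 10^-9) = 88.19 million years.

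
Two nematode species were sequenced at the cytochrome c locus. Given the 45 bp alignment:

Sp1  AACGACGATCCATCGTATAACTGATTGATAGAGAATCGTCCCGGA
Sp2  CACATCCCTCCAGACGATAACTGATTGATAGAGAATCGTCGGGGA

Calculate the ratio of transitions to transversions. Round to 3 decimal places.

0.100

Transitions are A↔G and C↔T; transversions are all other mismatches.
Transitions: 1. Transversions: 10.
R = 1/10 = 0.100.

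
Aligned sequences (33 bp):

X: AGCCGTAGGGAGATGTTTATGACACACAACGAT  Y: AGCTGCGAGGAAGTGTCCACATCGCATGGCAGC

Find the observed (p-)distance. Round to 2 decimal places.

The sequences differ at 18 of 33 positions.
p = 18/33 = 0.545454… ≈ 0.55 (to 2 d.p.).

0.55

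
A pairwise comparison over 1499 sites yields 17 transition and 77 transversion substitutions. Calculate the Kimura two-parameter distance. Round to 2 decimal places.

P = 17/1499 ≈ 0.011341 and Q = 77/1499 ≈ 0.051368.
Under the Kimura two-parameter model, d = −½ ln(1 − 2P − Q) − ¼ ln(1 − 2Q).
1 − 2P − Q = 0.92595, giving −½ ln(0.92595) = 0.038468.
1 − 2Q = 0.897264, giving −¼ ln(0.897264) = 0.027101.
d = 0.038468 + 0.027101 = 0.065569.

0.07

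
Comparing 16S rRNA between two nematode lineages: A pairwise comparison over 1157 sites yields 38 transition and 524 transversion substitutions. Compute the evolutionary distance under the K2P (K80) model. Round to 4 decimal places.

P = 38/1157 ≈ 0.032844 and Q = 524/1157 ≈ 0.452895.
Under the Kimura two-parameter model, d = −½ ln(1 − 2P − Q) − ¼ ln(1 − 2Q).
1 − 2P − Q = 0.481417, giving −½ ln(0.481417) = 0.365511.
1 − 2Q = 0.09421, giving −¼ ln(0.09421) = 0.590557.
d = 0.365511 + 0.590557 = 0.956068.

0.9561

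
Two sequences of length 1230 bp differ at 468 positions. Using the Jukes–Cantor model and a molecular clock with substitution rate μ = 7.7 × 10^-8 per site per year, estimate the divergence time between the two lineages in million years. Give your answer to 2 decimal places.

3.45

p = 468/1230 ≈ 0.380488.
d = −(3/4) ln(1 − 4p/3) = −0.75 ln(1 − 0.507317) = −0.75 ln(0.492683)
  = −0.75 × (-0.707889) = 0.530917 substitutions/site.
Under a molecular clock d = 2μt, so t = d/(2μ) = 0.530917 / (2 × 7.7 × 10^-8) = 3.45 million years.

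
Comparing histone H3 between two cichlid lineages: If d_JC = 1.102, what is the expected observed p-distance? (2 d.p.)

p = (3/4)(1 − e^(−4d/3)) = 0.75 × (1 − e^(-1.469333)) = 0.75 × (1 − 0.230079) = 0.577441.

0.58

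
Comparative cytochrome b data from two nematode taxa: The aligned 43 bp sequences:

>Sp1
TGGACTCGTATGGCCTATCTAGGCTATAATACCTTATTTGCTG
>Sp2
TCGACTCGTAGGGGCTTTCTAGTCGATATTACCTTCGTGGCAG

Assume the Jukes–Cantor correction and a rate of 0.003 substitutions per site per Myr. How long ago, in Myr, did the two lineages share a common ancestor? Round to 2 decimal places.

The sequences differ at 11 of 43 sites, so p = 11/43 ≈ 0.255814.
d = −(3/4) ln(1 − 4p/3) = −0.75 ln(1 − 0.341085) = −0.75 ln(0.658915)
  = −0.75 × (-0.417161) = 0.312871 substitutions/site.
Under a molecular clock d = 2μt, so t = d/(2μ) = 0.312871 / (2 × 0.003) = 52.15 Myr.

52.15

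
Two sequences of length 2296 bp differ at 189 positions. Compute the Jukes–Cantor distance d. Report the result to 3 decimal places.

0.087

p = 189/2296 ≈ 0.082317.
d = −(3/4) ln(1 − 4p/3) = −0.75 ln(1 − 0.109756) = −0.75 ln(0.890244)
  = −0.75 × (-0.116260) = 0.087195 substitutions/site.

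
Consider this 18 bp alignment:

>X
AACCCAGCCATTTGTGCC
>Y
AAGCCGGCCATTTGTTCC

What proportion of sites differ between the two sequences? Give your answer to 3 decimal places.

0.167

The sequences differ at 3 of 18 positions (sites 3, 6, 16).
p = 3/18 = 0.166666… ≈ 0.167 (to 3 d.p.).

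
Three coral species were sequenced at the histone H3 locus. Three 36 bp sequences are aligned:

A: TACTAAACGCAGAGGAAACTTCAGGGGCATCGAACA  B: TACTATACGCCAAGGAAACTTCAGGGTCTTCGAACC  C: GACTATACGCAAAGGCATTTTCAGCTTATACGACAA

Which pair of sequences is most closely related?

A–B: 6/36 differ, p = 0.167, d = 0.188.
A–C: 14/36 differ, p = 0.389, d = 0.548.
B–C: 12/36 differ, p = 0.333, d = 0.441.
The smallest distance is between A and B.

A and B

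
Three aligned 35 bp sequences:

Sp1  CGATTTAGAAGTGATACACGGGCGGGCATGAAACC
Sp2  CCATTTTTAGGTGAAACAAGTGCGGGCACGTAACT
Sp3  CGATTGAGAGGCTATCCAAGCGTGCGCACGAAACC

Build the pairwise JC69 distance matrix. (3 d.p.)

d(Sp1,Sp2) = 0.360, d(Sp1,Sp3) = 0.360, d(Sp2,Sp3) = 0.513

Sp1–Sp2: 10/35 sites differ → p ≈ 0.285714, d = −0.75 ln(1 − 0.380952) = 0.359679 ≈ 0.360.
Sp1–Sp3: 10/35 sites differ → p ≈ 0.285714, d = −0.75 ln(1 − 0.380952) = 0.359679 ≈ 0.360.
Sp2–Sp3: 13/35 sites differ → p ≈ 0.371429, d = −0.75 ln(1 − 0.495239) = 0.512753 ≈ 0.513.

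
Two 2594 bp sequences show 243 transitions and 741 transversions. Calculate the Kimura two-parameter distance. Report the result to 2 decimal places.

0.53

P = 243/2594 ≈ 0.093678 and Q = 741/2594 ≈ 0.285659.
Under the Kimura two-parameter model, d = −½ ln(1 − 2P − Q) − ¼ ln(1 − 2Q).
1 − 2P − Q = 0.526985, giving −½ ln(0.526985) = 0.320292.
1 − 2Q = 0.428682, giving −¼ ln(0.428682) = 0.211760.
d = 0.320292 + 0.211760 = 0.532052.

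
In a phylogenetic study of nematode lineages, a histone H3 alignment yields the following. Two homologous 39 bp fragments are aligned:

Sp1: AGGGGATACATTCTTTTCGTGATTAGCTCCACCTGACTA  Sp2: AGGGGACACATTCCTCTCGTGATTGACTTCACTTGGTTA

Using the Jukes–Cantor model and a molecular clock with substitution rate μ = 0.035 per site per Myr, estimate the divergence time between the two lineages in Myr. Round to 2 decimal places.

The sequences differ at 9 of 39 sites (7, 14, 16, 25, 26, 29, 33, 36, 37), so p = 9/39 ≈ 0.230769.
d = −(3/4) ln(1 − 4p/3) = −0.75 ln(1 − 0.307692) = −0.75 ln(0.692308)
  = −0.75 × (-0.367724) = 0.275793 substitutions/site.
Under a molecular clock d = 2μt, so t = d/(2μ) = 0.275793 / (2 × 0.035) = 3.94 Myr.

3.94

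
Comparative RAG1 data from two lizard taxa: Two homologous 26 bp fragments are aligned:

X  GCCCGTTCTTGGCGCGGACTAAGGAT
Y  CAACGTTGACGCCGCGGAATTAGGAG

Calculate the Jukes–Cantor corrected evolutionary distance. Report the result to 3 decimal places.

The sequences differ at 10 of 26 sites (1, 2, 3, 8, 9, 10, 12, 19, 21, 26), so p = 10/26 ≈ 0.384615.
d = −(3/4) ln(1 − 4p/3) = −0.75 ln(1 − 0.51282) = −0.75 ln(0.48718)
  = −0.75 × (-0.719122) = 0.539342 substitutions/site.

0.539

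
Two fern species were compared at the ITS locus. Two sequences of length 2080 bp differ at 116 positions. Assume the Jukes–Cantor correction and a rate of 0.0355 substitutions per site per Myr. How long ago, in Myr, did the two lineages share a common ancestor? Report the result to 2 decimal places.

p = 116/2080 ≈ 0.055769.
d = −(3/4) ln(1 − 4p/3) = −0.75 ln(1 − 0.074359) = −0.75 ln(0.925641)
  = −0.75 × (-0.077269) = 0.057952 substitutions/site.
Under a molecular clock d = 2μt, so t = d/(2μ) = 0.057952 / (2 × 0.0355) = 0.82 Myr.

0.82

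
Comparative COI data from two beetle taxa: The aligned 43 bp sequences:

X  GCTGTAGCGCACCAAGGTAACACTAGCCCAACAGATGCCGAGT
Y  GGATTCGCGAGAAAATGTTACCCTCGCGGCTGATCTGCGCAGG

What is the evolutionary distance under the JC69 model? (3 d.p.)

The sequences differ at 22 of 43 sites, so p = 22/43 ≈ 0.511628.
d = −(3/4) ln(1 − 4p/3) = −0.75 ln(1 − 0.682171) = −0.75 ln(0.317829)
  = −0.75 × (-1.146242) = 0.859682 substitutions/site.

0.860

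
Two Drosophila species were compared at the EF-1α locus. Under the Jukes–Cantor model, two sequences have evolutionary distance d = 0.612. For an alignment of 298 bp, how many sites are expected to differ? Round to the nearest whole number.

125

Invert JC69: p = (3/4)(1 − e^(−4d/3)) = 0.75 × (1 − e^(-0.816)) = 0.75 × (1 − 0.442197) = 0.418352.
Expected differing sites = pL ≈ 0.418352 × 298 = 124.668896 ≈ 125.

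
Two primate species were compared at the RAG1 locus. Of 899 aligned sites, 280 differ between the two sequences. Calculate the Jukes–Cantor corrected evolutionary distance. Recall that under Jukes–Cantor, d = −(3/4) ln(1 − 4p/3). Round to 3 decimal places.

0.402

p = 280/899 ≈ 0.311457.
d = −(3/4) ln(1 − 4p/3) = −0.75 ln(1 − 0.415276) = −0.75 ln(0.584724)
  = −0.75 × (-0.536615) = 0.402461 substitutions/site.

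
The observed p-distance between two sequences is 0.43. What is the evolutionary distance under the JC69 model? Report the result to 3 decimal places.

d = −(3/4) ln(1 − 4p/3) = −0.75 ln(1 − 0.573333) = −0.75 ln(0.426667)
  = −0.75 × (-0.851751) = 0.638813 substitutions/site.

0.639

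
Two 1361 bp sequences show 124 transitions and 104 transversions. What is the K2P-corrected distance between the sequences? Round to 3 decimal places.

0.191

P = 124/1361 ≈ 0.091109 and Q = 104/1361 ≈ 0.076414.
Under the Kimura two-parameter model, d = −½ ln(1 − 2P − Q) − ¼ ln(1 − 2Q).
1 − 2P − Q = 0.741368, giving −½ ln(0.741368) = 0.149629.
1 − 2Q = 0.847172, giving −¼ ln(0.847172) = 0.041463.
d = 0.149629 + 0.041463 = 0.191092.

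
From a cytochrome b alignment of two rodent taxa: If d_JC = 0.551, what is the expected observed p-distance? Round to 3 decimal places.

0.390

p = (3/4)(1 − e^(−4d/3)) = 0.75 × (1 − e^(-0.734667)) = 0.75 × (1 − 0.479665) = 0.390251.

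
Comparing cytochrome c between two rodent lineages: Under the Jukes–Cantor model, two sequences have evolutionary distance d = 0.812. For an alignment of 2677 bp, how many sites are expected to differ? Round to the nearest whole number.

1328

Invert JC69: p = (3/4)(1 − e^(−4d/3)) = 0.75 × (1 − e^(-1.082667)) = 0.75 × (1 − 0.338691) = 0.495982.
Expected differing sites = pL ≈ 0.495982 × 2677 = 1327.743814 ≈ 1328.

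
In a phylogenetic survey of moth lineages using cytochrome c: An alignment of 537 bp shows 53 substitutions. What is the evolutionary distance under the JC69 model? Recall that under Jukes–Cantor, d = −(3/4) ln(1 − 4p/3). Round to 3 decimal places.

p = 53/537 ≈ 0.098696.
d = −(3/4) ln(1 − 4p/3) = −0.75 ln(1 − 0.131595) = −0.75 ln(0.868405)
  = −0.75 × (-0.141097) = 0.105823 substitutions/site.

0.106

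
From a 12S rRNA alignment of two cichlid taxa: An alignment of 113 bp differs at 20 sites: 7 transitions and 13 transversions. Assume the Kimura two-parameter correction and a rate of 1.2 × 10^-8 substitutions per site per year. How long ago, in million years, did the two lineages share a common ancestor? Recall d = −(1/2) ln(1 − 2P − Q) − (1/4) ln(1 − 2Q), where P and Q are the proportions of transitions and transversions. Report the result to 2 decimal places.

8.41

P = 7/113 ≈ 0.061947 and Q = 13/113 ≈ 0.115044.
Under the Kimura two-parameter model, d = −½ ln(1 − 2P − Q) − ¼ ln(1 − 2Q).
1 − 2P − Q = 0.761062, giving −½ ln(0.761062) = 0.136520.
1 − 2Q = 0.769912, giving −¼ ln(0.769912) = 0.065370.
d = 0.136520 + 0.065370 = 0.201890.
Under a molecular clock d = 2μt, so t = d/(2μ) = 0.201890 / (2 × 1.2 × 10^-8) = 8.41 million years.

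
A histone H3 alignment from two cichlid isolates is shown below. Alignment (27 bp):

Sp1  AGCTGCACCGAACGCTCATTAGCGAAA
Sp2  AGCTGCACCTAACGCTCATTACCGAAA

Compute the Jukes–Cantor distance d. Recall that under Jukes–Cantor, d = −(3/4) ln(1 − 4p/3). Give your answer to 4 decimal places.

0.0780

The sequences differ at 2 of 27 sites (10, 22), so p = 2/27 ≈ 0.074074.
d = −(3/4) ln(1 − 4p/3) = −0.75 ln(1 − 0.098765) = −0.75 ln(0.901235)
  = −0.75 × (-0.103989) = 0.077992 substitutions/site.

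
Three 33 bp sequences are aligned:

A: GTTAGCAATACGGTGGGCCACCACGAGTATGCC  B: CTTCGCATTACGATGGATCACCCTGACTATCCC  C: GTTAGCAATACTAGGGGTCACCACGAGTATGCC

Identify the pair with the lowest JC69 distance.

A–B: 10/33 differ, p = 0.303, d = 0.388.
A–C: 4/33 differ, p = 0.121, d = 0.132.
B–C: 10/33 differ, p = 0.303, d = 0.388.
The smallest distance is between A and C.

A and C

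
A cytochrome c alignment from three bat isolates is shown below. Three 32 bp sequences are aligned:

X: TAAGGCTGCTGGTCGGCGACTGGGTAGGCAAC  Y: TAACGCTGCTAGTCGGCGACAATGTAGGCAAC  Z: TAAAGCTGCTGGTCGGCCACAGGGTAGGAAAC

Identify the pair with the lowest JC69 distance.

X–Y: 5/32 differ, p = 0.156, d = 0.175.
X–Z: 4/32 differ, p = 0.125, d = 0.137.
Y–Z: 6/32 differ, p = 0.188, d = 0.216.
The smallest distance is between X and Z.

X and Z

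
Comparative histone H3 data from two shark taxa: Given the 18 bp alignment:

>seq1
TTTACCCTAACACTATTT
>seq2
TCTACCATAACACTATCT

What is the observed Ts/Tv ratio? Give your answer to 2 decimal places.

Transitions are A↔G and C↔T; transversions are all other mismatches.
Transitions: 2. Transversions: 1.
R = 2/1 = 2.00.

2.00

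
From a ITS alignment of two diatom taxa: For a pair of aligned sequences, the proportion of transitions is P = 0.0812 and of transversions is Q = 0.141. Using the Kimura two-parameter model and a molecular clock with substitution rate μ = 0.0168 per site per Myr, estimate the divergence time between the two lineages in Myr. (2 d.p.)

7.85

Under the Kimura two-parameter model, d = −½ ln(1 − 2P − Q) − ¼ ln(1 − 2Q).
1 − 2P − Q = 0.6966, giving −½ ln(0.6966) = 0.180772.
1 − 2Q = 0.718, giving −¼ ln(0.718) = 0.082821.
d = 0.180772 + 0.082821 = 0.263593.
Under a molecular clock d = 2μt, so t = d/(2μ) = 0.263593 / (2 × 0.0168) = 7.85 Myr.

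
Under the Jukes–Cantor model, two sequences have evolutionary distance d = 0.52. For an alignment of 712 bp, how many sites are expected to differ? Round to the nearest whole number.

Invert JC69: p = (3/4)(1 − e^(−4d/3)) = 0.75 × (1 − e^(-0.693333)) = 0.75 × (1 − 0.499907) = 0.375070.
Expected differing sites = pL ≈ 0.375070 × 712 = 267.04984 ≈ 267.

267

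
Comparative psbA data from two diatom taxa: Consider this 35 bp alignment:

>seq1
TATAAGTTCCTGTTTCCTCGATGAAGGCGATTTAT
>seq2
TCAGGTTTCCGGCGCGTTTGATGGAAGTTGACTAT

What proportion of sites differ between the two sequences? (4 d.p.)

The sequences differ at 19 of 35 positions.
p = 19/35 = 0.542857… ≈ 0.5429 (to 4 d.p.).

0.5429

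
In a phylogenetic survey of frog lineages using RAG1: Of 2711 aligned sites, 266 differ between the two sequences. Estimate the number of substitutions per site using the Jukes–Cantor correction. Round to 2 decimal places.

p = 266/2711 ≈ 0.098119.
d = −(3/4) ln(1 − 4p/3) = −0.75 ln(1 − 0.130825) = −0.75 ln(0.869175)
  = −0.75 × (-0.140211) = 0.105158 substitutions/site.

0.11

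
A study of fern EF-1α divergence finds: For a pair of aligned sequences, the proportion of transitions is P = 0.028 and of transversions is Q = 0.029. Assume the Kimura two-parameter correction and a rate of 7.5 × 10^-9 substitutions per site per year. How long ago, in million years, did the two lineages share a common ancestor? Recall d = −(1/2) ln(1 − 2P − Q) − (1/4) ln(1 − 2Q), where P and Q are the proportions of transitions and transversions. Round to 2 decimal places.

Under the Kimura two-parameter model, d = −½ ln(1 − 2P − Q) − ¼ ln(1 − 2Q).
1 − 2P − Q = 0.915, giving −½ ln(0.915) = 0.044416.
1 − 2Q = 0.942, giving −¼ ln(0.942) = 0.014938.
d = 0.044416 + 0.014938 = 0.059354.
Under a molecular clock d = 2μt, so t = d/(2μ) = 0.059354 / (2 × 7.5 × 10^-9) = 3.96 million years.

3.96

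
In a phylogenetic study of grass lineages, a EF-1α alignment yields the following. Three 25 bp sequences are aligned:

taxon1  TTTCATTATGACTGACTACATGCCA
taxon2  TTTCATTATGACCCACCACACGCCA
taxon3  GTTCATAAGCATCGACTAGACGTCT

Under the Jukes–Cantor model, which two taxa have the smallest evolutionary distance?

taxon1–taxon2: 4/25 differ, p = 0.160, d = 0.180.
taxon1–taxon3: 10/25 differ, p = 0.400, d = 0.572.
taxon2–taxon3: 10/25 differ, p = 0.400, d = 0.572.
The smallest distance is between taxon1 and taxon2.

taxon1 and taxon2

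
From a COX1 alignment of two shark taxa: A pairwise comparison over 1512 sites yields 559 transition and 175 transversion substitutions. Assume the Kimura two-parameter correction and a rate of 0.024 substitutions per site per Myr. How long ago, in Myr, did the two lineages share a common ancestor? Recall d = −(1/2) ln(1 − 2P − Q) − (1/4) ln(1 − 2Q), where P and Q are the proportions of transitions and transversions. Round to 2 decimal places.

21.50

P = 559/1512 ≈ 0.369709 and Q = 175/1512 ≈ 0.115741.
Under the Kimura two-parameter model, d = −½ ln(1 − 2P − Q) − ¼ ln(1 − 2Q).
1 − 2P − Q = 0.144841, giving −½ ln(0.144841) = 0.966059.
1 − 2Q = 0.768518, giving −¼ ln(0.768518) = 0.065823.
d = 0.966059 + 0.065823 = 1.031882.
Under a molecular clock d = 2μt, so t = d/(2μ) = 1.031882 / (2 × 0.024) = 21.50 Myr.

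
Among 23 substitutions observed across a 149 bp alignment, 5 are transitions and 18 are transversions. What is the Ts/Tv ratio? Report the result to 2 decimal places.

R = 5/18 = 0.277777… ≈ 0.28 (to 2 d.p.).

0.28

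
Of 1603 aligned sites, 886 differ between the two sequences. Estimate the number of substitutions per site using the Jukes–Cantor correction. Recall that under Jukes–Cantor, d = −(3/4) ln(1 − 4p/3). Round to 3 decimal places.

1.002

p = 886/1603 ≈ 0.552714.
d = −(3/4) ln(1 − 4p/3) = −0.75 ln(1 − 0.736952) = −0.75 ln(0.263048)
  = −0.75 × (-1.335419) = 1.001564 substitutions/site.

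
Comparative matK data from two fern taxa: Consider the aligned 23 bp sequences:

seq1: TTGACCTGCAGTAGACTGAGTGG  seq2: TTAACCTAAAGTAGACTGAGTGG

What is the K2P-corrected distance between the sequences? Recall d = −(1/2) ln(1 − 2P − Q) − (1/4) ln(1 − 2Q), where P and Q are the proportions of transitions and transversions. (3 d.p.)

Of 23 sites, 2 differences are transitions and 1 are transversions, so P = 2/23 ≈ 0.086957 and Q = 1/23 ≈ 0.043478.
Under the Kimura two-parameter model, d = −½ ln(1 − 2P − Q) − ¼ ln(1 − 2Q).
1 − 2P − Q = 0.782608, giving −½ ln(0.782608) = 0.122562.
1 − 2Q = 0.913044, giving −¼ ln(0.913044) = 0.022743.
d = 0.122562 + 0.022743 = 0.145305.

0.145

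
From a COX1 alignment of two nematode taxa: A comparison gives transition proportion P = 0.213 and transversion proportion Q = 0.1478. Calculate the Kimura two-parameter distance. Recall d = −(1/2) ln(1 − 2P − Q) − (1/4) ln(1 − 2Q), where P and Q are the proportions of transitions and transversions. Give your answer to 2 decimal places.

Under the Kimura two-parameter model, d = −½ ln(1 − 2P − Q) − ¼ ln(1 − 2Q).
1 − 2P − Q = 0.4262, giving −½ ln(0.4262) = 0.426423.
1 − 2Q = 0.7044, giving −¼ ln(0.7044) = 0.087602.
d = 0.426423 + 0.087602 = 0.514025.

0.51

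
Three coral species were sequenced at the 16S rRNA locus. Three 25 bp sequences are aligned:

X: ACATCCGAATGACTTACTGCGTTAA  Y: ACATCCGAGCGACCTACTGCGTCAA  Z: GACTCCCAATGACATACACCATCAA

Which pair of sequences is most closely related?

X–Y: 4/25 differ, p = 0.160, d = 0.180.
X–Z: 9/25 differ, p = 0.360, d = 0.490.
Y–Z: 10/25 differ, p = 0.400, d = 0.572.
The smallest distance is between X and Y.

X and Y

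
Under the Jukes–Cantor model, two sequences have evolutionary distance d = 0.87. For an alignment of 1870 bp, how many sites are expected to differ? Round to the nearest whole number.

Invert JC69: p = (3/4)(1 − e^(−4d/3)) = 0.75 × (1 − e^(-1.16)) = 0.75 × (1 − 0.313486) = 0.514886.
Expected differing sites = pL ≈ 0.514886 × 1870 = 962.83682 ≈ 963.

963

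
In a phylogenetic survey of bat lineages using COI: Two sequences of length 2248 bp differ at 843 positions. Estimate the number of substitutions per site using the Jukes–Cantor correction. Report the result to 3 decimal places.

0.520

p = 843/2248 = 0.375.
d = −(3/4) ln(1 − 4p/3) = −0.75 ln(1 − 0.5) = −0.75 ln(0.5)
  = −0.75 × (-0.693147) = 0.519860 substitutions/site.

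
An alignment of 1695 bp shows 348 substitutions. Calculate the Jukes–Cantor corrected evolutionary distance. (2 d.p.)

p = 348/1695 ≈ 0.20531.
d = −(3/4) ln(1 − 4p/3) = −0.75 ln(1 − 0.273747) = −0.75 ln(0.726253)
  = −0.75 × (-0.319857) = 0.239893 substitutions/site.

0.24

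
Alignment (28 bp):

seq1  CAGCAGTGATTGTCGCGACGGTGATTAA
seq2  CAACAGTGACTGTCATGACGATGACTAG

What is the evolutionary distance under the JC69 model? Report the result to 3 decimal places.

The sequences differ at 7 of 28 sites (3, 10, 15, 16, 21, 25, 28), so p = 7/28 = 0.25.
d = −(3/4) ln(1 − 4p/3) = −0.75 ln(1 − 0.333333) = −0.75 ln(0.666667)
  = −0.75 × (-0.405465) = 0.304099 substitutions/site.

0.304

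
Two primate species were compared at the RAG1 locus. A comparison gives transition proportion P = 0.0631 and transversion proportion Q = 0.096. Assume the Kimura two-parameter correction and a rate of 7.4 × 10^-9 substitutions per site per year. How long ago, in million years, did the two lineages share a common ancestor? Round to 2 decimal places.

Under the Kimura two-parameter model, d = −½ ln(1 − 2P − Q) − ¼ ln(1 − 2Q).
1 − 2P − Q = 0.7778, giving −½ ln(0.7778) = 0.125643.
1 − 2Q = 0.808, giving −¼ ln(0.808) = 0.053298.
d = 0.125643 + 0.053298 = 0.178941.
Under a molecular clock d = 2μt, so t = d/(2μ) = 0.178941 / (2 × 7.4 × 10^-9) = 12.09 million years.

12.09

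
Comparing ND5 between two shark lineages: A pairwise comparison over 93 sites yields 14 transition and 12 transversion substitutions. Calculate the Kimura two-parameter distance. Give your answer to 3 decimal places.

0.356

P = 14/93 ≈ 0.150538 and Q = 12/93 ≈ 0.129032.
Under the Kimura two-parameter model, d = −½ ln(1 − 2P − Q) − ¼ ln(1 − 2Q).
1 − 2P − Q = 0.569892, giving −½ ln(0.569892) = 0.281154.
1 − 2Q = 0.741936, giving −¼ ln(0.741936) = 0.074623.
d = 0.281154 + 0.074623 = 0.355777.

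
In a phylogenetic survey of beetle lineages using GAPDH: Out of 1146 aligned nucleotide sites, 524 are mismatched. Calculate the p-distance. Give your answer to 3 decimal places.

p = 524/1146 = 0.457242… ≈ 0.457 (to 3 d.p.).

0.457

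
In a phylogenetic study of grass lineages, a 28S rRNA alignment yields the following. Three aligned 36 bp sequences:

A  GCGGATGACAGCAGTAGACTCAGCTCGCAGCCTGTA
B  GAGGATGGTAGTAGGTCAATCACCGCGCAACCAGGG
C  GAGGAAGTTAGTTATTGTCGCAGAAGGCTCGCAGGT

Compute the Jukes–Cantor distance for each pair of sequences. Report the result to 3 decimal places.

d(A,B) = 0.548, d(A,C) = 0.912, d(B,C) = 0.745

A–B: 14/36 sites differ → p ≈ 0.388889, d = −0.75 ln(1 − 0.518519) = 0.548166 ≈ 0.548.
A–C: 19/36 sites differ → p ≈ 0.527778, d = −0.75 ln(1 − 0.703704) = 0.912297 ≈ 0.912.
B–C: 17/36 sites differ → p ≈ 0.472222, d = −0.75 ln(1 − 0.629629) = 0.744938 ≈ 0.745.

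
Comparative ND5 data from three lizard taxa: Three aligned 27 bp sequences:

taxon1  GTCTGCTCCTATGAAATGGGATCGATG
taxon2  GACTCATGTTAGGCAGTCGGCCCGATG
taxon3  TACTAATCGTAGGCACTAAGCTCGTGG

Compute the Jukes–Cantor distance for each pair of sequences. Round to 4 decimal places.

d(taxon1,taxon2) = 0.5876, d(taxon1,taxon3) = 0.7704, d(taxon2,taxon3) = 0.5107

taxon1–taxon2: 11/27 sites differ → p ≈ 0.407407, d = −0.75 ln(1 − 0.543209) = 0.587647 ≈ 0.5876.
taxon1–taxon3: 13/27 sites differ → p ≈ 0.481481, d = −0.75 ln(1 − 0.641975) = 0.770364 ≈ 0.7704.
taxon2–taxon3: 10/27 sites differ → p ≈ 0.37037, d = −0.75 ln(1 − 0.493827) = 0.510658 ≈ 0.5107.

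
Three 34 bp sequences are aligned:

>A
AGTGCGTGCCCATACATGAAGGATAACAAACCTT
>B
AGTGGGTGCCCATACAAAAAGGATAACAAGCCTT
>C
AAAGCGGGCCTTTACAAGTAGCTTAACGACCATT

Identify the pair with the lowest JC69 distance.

A–B: 4/34 differ, p = 0.118, d = 0.128.
A–C: 12/34 differ, p = 0.353, d = 0.477.
B–C: 13/34 differ, p = 0.382, d = 0.535.
The smallest distance is between A and B.

A and B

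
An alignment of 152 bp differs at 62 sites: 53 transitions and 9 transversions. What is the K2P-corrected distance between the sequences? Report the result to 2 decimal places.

P = 53/152 ≈ 0.348684 and Q = 9/152 ≈ 0.059211.
Under the Kimura two-parameter model, d = −½ ln(1 − 2P − Q) − ¼ ln(1 − 2Q).
1 − 2P − Q = 0.243421, giving −½ ln(0.243421) = 0.706481.
1 − 2Q = 0.881578, giving −¼ ln(0.881578) = 0.031510.
d = 0.706481 + 0.031510 = 0.737991.

0.74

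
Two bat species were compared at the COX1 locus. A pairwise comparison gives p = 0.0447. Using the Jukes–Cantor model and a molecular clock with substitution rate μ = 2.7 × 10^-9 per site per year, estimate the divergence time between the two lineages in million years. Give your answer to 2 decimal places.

d = −(3/4) ln(1 − 4p/3) = −0.75 ln(1 − 0.0596) = −0.75 ln(0.9404)
  = −0.75 × (-0.061450) = 0.046088 substitutions/site.
Under a molecular clock d = 2μt, so t = d/(2μ) = 0.046088 / (2 × 2.7 × 10^-9) = 8.53 million years.

8.53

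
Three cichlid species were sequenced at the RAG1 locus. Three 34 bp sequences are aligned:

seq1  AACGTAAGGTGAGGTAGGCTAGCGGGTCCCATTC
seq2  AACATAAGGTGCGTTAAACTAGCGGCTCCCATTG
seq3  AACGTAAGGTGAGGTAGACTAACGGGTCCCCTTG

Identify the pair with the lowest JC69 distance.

seq1–seq2: 7/34 differ, p = 0.206, d = 0.241.
seq1–seq3: 4/34 differ, p = 0.118, d = 0.128.
seq2–seq3: 7/34 differ, p = 0.206, d = 0.241.
The smallest distance is between seq1 and seq3.

seq1 and seq3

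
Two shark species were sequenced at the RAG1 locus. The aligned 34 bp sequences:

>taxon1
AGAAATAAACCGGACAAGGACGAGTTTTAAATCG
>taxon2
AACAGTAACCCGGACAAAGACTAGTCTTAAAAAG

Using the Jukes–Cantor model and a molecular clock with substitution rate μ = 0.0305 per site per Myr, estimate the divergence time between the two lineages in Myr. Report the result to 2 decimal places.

The sequences differ at 9 of 34 sites (2, 3, 5, 9, 18, 22, 26, 32, 33), so p = 9/34 ≈ 0.264706.
d = −(3/4) ln(1 − 4p/3) = −0.75 ln(1 − 0.352941) = −0.75 ln(0.647059)
  = −0.75 × (-0.435318) = 0.326489 substitutions/site.
Under a molecular clock d = 2μt, so t = d/(2μ) = 0.326489 / (2 × 0.0305) = 5.35 Myr.

5.35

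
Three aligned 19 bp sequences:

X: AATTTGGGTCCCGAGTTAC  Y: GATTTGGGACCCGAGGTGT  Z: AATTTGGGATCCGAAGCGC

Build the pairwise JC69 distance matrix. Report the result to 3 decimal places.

d(X,Y) = 0.324, d(X,Z) = 0.410, d(Y,Z) = 0.324

X–Y: 5/19 sites differ → p ≈ 0.263158, d = −0.75 ln(1 − 0.350877) = 0.324100 ≈ 0.324.
X–Z: 6/19 sites differ → p ≈ 0.315789, d = −0.75 ln(1 − 0.421052) = 0.409907 ≈ 0.410.
Y–Z: 5/19 sites differ → p ≈ 0.263158, d = −0.75 ln(1 − 0.350877) = 0.324100 ≈ 0.324.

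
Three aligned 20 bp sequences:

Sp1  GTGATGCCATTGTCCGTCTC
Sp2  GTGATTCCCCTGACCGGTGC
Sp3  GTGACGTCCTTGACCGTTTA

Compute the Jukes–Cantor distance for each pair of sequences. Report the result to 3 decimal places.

d(Sp1,Sp2) = 0.471, d(Sp1,Sp3) = 0.383, d(Sp2,Sp3) = 0.471

Sp1–Sp2: 7/20 sites differ → p = 0.35, d = −0.75 ln(1 − 0.466667) = 0.471457 ≈ 0.471.
Sp1–Sp3: 6/20 sites differ → p = 0.3, d = −0.75 ln(1 − 0.4) = 0.383119 ≈ 0.383.
Sp2–Sp3: 7/20 sites differ → p = 0.35, d = −0.75 ln(1 − 0.466667) = 0.471457 ≈ 0.471.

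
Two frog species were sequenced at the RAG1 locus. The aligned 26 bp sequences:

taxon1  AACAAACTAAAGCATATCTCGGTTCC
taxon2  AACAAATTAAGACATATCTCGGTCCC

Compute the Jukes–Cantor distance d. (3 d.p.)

The sequences differ at 4 of 26 sites (7, 11, 12, 24), so p = 4/26 ≈ 0.153846.
d = −(3/4) ln(1 − 4p/3) = −0.75 ln(1 − 0.205128) = −0.75 ln(0.794872)
  = −0.75 × (-0.229574) = 0.172181 substitutions/site.

0.172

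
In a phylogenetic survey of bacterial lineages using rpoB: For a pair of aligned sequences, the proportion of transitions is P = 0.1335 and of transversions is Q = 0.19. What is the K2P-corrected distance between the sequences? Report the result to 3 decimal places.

Under the Kimura two-parameter model, d = −½ ln(1 − 2P − Q) − ¼ ln(1 − 2Q).
1 − 2P − Q = 0.543, giving −½ ln(0.543) = 0.305323.
1 − 2Q = 0.62, giving −¼ ln(0.62) = 0.119509.
d = 0.305323 + 0.119509 = 0.424832.

0.425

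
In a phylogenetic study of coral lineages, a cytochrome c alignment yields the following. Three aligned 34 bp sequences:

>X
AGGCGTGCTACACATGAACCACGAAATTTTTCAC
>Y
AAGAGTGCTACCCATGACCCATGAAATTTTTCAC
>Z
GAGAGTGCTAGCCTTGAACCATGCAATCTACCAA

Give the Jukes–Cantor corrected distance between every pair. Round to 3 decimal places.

d(X,Y) = 0.164, d(X,Z) = 0.477, d(Y,Z) = 0.326

X–Y: 5/34 sites differ → p ≈ 0.147059, d = −0.75 ln(1 − 0.196079) = 0.163691 ≈ 0.164.
X–Z: 12/34 sites differ → p ≈ 0.352941, d = −0.75 ln(1 − 0.470588) = 0.476991 ≈ 0.477.
Y–Z: 9/34 sites differ → p ≈ 0.264706, d = −0.75 ln(1 − 0.352941) = 0.326488 ≈ 0.326.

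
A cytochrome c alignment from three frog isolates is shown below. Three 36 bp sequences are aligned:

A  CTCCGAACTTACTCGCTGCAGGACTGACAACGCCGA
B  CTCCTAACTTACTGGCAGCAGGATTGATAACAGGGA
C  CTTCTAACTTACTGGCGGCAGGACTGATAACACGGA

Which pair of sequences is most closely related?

A–B: 8/36 differ, p = 0.222, d = 0.264.
A–C: 7/36 differ, p = 0.194, d = 0.225.
B–C: 4/36 differ, p = 0.111, d = 0.120.
The smallest distance is between B and C.

B and C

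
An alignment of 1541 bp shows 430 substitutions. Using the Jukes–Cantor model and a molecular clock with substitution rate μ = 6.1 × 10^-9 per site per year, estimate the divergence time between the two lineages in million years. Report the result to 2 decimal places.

p = 430/1541 ≈ 0.27904.
d = −(3/4) ln(1 − 4p/3) = −0.75 ln(1 − 0.372053) = −0.75 ln(0.627947)
  = −0.75 × (-0.465300) = 0.348975 substitutions/site.
Under a molecular clock d = 2μt, so t = d/(2μ) = 0.348975 / (2 × 6.1 × 10^-9) = 28.60 million years.

28.60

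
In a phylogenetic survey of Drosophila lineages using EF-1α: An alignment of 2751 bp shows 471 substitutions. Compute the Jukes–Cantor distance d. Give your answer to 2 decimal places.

p = 471/2751 ≈ 0.17121.
d = −(3/4) ln(1 − 4p/3) = −0.75 ln(1 − 0.22828) = −0.75 ln(0.77172)
  = −0.75 × (-0.259133) = 0.194350 substitutions/site.

0.19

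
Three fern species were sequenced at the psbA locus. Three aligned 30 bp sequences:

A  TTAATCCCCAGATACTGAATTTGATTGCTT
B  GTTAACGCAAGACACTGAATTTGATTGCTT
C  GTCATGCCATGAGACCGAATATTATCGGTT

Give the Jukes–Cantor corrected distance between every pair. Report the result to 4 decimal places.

d(A,B) = 0.2326, d(A,C) = 0.5034, d(B,C) = 0.5034

A–B: 6/30 sites differ → p = 0.2, d = −0.75 ln(1 − 0.266667) = 0.232617 ≈ 0.2326.
A–C: 11/30 sites differ → p ≈ 0.366667, d = −0.75 ln(1 − 0.488889) = 0.503376 ≈ 0.5034.
B–C: 11/30 sites differ → p ≈ 0.366667, d = −0.75 ln(1 − 0.488889) = 0.503376 ≈ 0.5034.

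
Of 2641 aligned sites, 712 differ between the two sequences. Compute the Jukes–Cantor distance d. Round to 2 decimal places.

0.33

p = 712/2641 ≈ 0.269595.
d = −(3/4) ln(1 − 4p/3) = −0.75 ln(1 − 0.35946) = −0.75 ln(0.64054)
  = −0.75 × (-0.445444) = 0.334083 substitutions/site.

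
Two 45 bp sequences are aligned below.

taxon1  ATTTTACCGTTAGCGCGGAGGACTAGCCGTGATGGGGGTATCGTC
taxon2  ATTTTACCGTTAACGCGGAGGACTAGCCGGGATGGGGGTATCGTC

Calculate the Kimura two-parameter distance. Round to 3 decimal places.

Of 45 sites, 1 differences are transitions and 1 are transversions, so P = 1/45 ≈ 0.022222 and Q = 1/45 ≈ 0.022222.
Under the Kimura two-parameter model, d = −½ ln(1 − 2P − Q) − ¼ ln(1 − 2Q).
1 − 2P − Q = 0.933334, giving −½ ln(0.933334) = 0.034496.
1 − 2Q = 0.955556, giving −¼ ln(0.955556) = 0.011365.
d = 0.034496 + 0.011365 = 0.045861.

0.046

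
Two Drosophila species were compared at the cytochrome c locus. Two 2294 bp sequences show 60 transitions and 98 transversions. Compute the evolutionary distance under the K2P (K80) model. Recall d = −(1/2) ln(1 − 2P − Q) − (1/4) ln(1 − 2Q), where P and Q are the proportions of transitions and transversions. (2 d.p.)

0.07

P = 60/2294 ≈ 0.026155 and Q = 98/2294 ≈ 0.04272.
Under the Kimura two-parameter model, d = −½ ln(1 − 2P − Q) − ¼ ln(1 − 2Q).
1 − 2P − Q = 0.90497, giving −½ ln(0.90497) = 0.049927.
1 − 2Q = 0.91456, giving −¼ ln(0.91456) = 0.022328.
d = 0.049927 + 0.022328 = 0.072255.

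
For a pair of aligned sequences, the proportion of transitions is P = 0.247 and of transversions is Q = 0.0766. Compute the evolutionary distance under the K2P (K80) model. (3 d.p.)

Under the Kimura two-parameter model, d = −½ ln(1 − 2P − Q) − ¼ ln(1 − 2Q).
1 − 2P − Q = 0.4294, giving −½ ln(0.4294) = 0.422683.
1 − 2Q = 0.8468, giving −¼ ln(0.8468) = 0.041573.
d = 0.422683 + 0.041573 = 0.464256.

0.464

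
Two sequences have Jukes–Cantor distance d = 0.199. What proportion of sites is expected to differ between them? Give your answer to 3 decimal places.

p = (3/4)(1 − e^(−4d/3)) = 0.75 × (1 − e^(-0.265333)) = 0.75 × (1 − 0.766951) = 0.174787.

0.175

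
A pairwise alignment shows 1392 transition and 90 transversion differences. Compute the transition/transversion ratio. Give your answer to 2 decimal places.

R = 1392/90 = 15.466666… ≈ 15.47 (to 2 d.p.).

15.47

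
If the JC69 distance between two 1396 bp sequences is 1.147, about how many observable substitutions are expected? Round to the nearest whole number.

Invert JC69: p = (3/4)(1 − e^(−4d/3)) = 0.75 × (1 − e^(-1.529333)) = 0.75 × (1 − 0.216680) = 0.587490.
Expected differing sites = pL ≈ 0.587490 × 1396 = 820.13604 ≈ 820.

820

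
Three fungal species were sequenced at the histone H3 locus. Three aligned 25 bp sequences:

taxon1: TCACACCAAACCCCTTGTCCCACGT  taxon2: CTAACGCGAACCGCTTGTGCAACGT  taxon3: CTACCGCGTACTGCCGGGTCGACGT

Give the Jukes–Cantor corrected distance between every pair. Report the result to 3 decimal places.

taxon1–taxon2: 9/25 sites differ → p = 0.36, d = −0.75 ln(1 − 0.48) = 0.490445 ≈ 0.490.
taxon1–taxon3: 13/25 sites differ → p = 0.52, d = −0.75 ln(1 − 0.693333) = 0.886495 ≈ 0.886.
taxon2–taxon3: 8/25 sites differ → p = 0.32, d = −0.75 ln(1 − 0.426667) = 0.417216 ≈ 0.417.

d(taxon1,taxon2) = 0.490, d(taxon1,taxon3) = 0.886, d(taxon2,taxon3) = 0.417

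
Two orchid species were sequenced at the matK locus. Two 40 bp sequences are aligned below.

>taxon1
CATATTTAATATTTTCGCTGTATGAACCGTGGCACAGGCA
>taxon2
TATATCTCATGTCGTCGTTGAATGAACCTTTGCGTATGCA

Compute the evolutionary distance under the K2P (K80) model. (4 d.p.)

0.4357

Of 40 sites, 7 differences are transitions and 6 are transversions, so P = 7/40 = 0.175 and Q = 6/40 = 0.15.
Under the Kimura two-parameter model, d = −½ ln(1 − 2P − Q) − ¼ ln(1 − 2Q).
1 − 2P − Q = 0.5, giving −½ ln(0.5) = 0.346574.
1 − 2Q = 0.7, giving −¼ ln(0.7) = 0.089169.
d = 0.346574 + 0.089169 = 0.435743.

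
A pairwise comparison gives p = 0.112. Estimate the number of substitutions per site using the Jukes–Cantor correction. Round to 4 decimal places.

d = −(3/4) ln(1 − 4p/3) = −0.75 ln(1 − 0.149333) = −0.75 ln(0.850667)
  = −0.75 × (-0.161735) = 0.121301 substitutions/site.

0.1213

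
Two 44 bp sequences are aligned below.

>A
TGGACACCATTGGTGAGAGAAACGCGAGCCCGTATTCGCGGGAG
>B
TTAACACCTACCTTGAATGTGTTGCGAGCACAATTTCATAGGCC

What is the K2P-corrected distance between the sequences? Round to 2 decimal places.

Of 44 sites, 9 differences are transitions and 13 are transversions, so P = 9/44 ≈ 0.204545 and Q = 13/44 ≈ 0.295455.
Under the Kimura two-parameter model, d = −½ ln(1 − 2P − Q) − ¼ ln(1 − 2Q).
1 − 2P − Q = 0.295455, giving −½ ln(0.295455) = 0.609619.
1 − 2Q = 0.40909, giving −¼ ln(0.40909) = 0.223455.
d = 0.609619 + 0.223455 = 0.833074.

0.83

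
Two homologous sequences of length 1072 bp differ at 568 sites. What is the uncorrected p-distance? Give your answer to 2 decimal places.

p = 568/1072 = 0.529850… ≈ 0.53 (to 2 d.p.).

0.53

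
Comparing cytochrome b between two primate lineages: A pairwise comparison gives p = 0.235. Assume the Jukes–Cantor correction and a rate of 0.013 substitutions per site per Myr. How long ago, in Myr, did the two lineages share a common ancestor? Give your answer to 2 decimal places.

10.84

d = −(3/4) ln(1 − 4p/3) = −0.75 ln(1 − 0.313333) = −0.75 ln(0.686667)
  = −0.75 × (-0.375906) = 0.281930 substitutions/site.
Under a molecular clock d = 2μt, so t = d/(2μ) = 0.281930 / (2 × 0.013) = 10.84 Myr.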